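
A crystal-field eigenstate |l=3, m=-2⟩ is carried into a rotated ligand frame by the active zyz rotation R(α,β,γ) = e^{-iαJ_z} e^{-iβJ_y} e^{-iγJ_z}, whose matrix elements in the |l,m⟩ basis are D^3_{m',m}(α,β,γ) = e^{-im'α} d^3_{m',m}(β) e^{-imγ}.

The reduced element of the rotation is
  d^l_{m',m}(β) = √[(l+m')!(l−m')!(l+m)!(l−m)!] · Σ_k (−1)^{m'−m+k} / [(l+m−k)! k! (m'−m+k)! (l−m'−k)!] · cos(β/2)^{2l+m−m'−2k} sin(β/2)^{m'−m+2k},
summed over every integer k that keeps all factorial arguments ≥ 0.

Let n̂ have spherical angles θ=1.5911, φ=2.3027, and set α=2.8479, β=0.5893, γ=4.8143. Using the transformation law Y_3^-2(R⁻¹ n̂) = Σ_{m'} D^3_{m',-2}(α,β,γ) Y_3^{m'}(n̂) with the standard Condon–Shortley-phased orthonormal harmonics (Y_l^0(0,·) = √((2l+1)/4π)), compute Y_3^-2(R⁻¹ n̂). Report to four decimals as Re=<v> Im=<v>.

Re=-0.0448 Im=-0.3673

Need the full column D^3_{m',-2} for m'=−3..3 at α=2.8479, β=0.5893, γ=4.8143.
cos(β/2)=0.956904, sin(β/2)=0.290405
d^3_{-3,-2}: single k=1 term ⇒ +0.570717;  D = +0.444757-0.357644i
d^3_{-2,-2}: k∈[0..1] ⇒ +0.767732 -0.353550 = +0.414182;  D = -0.384086+0.154998i
d^3_{-1,-2}: k∈[0..1] ⇒ -0.736793 +0.135721 = -0.601072;  D = -0.598646+0.053946i
d^3_{0,-2}: k∈[0..1] ⇒ +0.387295 -0.035671 = +0.351624;  D = -0.344346-0.071174i
d^3_{1,-2}: k∈[0..1] ⇒ -0.135721 +0.006250 = -0.129471;  D = -0.113775-0.061789i
d^3_{2,-2}: k∈[0..1] ⇒ +0.032563 -0.000600 = +0.031963;  D = -0.022470-0.022732i
d^3_{3,-2}: single k=0 term ⇒ -0.004841;  D = -0.002261-0.004281i
Y_3^{m'}(θ=1.5911,φ=2.3027) and Σ D·Y over m':
  (+0.4448-0.3576i)·(+0.3382-0.2439i)  (-0.3841+0.1550i)·(+0.0022-0.0206i)  (-0.5986+0.0539i)·(+0.2155+0.2399i)  (-0.3443-0.0712i)·(+0.0227+0.0000i)  (-0.1138-0.0618i)·(-0.2155+0.2399i)  (-0.0225-0.0227i)·(+0.0022+0.0206i)  (-0.0023-0.0043i)·(-0.3382-0.2439i)
Y_3^-2(R⁻¹ n̂) = -0.044780-0.367252i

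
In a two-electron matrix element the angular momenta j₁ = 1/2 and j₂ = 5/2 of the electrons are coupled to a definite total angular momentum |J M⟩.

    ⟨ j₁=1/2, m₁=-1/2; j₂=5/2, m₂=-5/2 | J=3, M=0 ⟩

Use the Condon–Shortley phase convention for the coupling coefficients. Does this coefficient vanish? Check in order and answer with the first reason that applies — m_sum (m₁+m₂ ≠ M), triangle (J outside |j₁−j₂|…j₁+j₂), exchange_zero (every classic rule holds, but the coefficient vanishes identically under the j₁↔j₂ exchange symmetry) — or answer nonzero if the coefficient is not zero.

m_sum

m-sum: m₁+m₂ = -1/2+(-5/2) = -3, M = 0  ✗ ⇒ coefficient is 0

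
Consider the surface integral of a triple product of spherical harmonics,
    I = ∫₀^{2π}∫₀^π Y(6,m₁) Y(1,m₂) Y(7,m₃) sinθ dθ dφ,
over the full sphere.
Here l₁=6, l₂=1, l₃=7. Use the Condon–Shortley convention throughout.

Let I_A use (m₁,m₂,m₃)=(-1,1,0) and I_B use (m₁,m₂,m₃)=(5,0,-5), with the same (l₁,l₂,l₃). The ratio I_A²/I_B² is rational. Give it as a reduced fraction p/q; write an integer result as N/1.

7/8

Same 6,1,7: normalisation and zero-m 3j drop out of the ratio.
A: Δ: 0! 12! 2! / 15! → 1/1365; sum: t=0:+1/1209600 = 1/1209600; 3j²(6 1 7; -1 1 0) = Δ·Π!·Σ² = 1/65  (sign -1)
B: Δ: 0! 12! 2! / 15! → 1/1365; sum: t=0:+1/39916800 = 1/39916800; 3j²(6 1 7; 5 0 -5) = Δ·Π!·Σ² = 8/455  (sign +1)
I_A²/I_B² = (1/65)/(8/455) = 7/8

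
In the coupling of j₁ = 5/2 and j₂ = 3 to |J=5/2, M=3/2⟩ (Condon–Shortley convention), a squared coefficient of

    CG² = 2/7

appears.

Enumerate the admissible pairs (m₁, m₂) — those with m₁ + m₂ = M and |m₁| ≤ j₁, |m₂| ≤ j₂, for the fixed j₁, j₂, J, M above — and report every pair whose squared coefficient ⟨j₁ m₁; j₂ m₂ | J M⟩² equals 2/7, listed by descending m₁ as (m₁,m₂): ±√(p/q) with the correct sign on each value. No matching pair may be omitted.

(5/2,-1): +√(2/7)

Admissible pairs with m₁+m₂ = M = 3/2: (-3/2,3), (-1/2,2), (1/2,1), (3/2,0), (5/2,-1)
  (m₁,m₂)=(5/2,-1): CG² = 2/7, CG = +√(2/7)   ← matches the target
  (m₁,m₂)=(3/2,0): CG² = 7/30, CG = −√(7/30)
  (m₁,m₂)=(1/2,1): CG² = 1/35, CG = +√(1/35)
  (m₁,m₂)=(-1/2,2): CG² = 1/14, CG = +√(1/14)
  (m₁,m₂)=(-3/2,3): CG² = 8/21, CG = −√(8/21)
Pairs with CG² = 2/7: (5/2,-1): +√(2/7)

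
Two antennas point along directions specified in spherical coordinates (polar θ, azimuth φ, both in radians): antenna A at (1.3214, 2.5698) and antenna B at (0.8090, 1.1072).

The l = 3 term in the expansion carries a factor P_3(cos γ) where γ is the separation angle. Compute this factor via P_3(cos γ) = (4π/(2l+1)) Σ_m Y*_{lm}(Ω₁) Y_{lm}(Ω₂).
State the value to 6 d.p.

Term-by-term m-sum for l=3 (normalisation 4π/7 = 1.795196):
  m=-3: (0.05470 + 0.37572j) × (-0.15552 + 0.02830j) = -0.01914 - 0.05688j  (running Σ = -0.01914 - 0.05688j)
  m=-2: (0.09815 - 0.21559j) × (-0.22163 - 0.29545j) = -0.08545 + 0.01878j  (running Σ = -0.10459 - 0.03810j)
  m=-1: (0.18314 - 0.11785j) × (0.14452 - 0.28908j) = -0.00760 - 0.06998j  (running Σ = -0.11219 - 0.10808j)
  m=0: (-0.24827 + 0.00000j) × (-0.15917 + 0.00000j) = 0.03952 + 0.00000j  (running Σ = -0.07267 - 0.10808j)
  m=1: (-0.18314 - 0.11785j) × (-0.14452 - 0.28908j) = -0.00760 + 0.06998j  (running Σ = -0.08027 - 0.03810j)
  m=2: (0.09815 + 0.21559j) × (-0.22163 + 0.29545j) = -0.08545 - 0.01878j  (running Σ = -0.16572 - 0.05688j)
  m=3: (-0.05470 + 0.37572j) × (0.15552 + 0.02830j) = -0.01914 + 0.05688j  (running Σ = -0.18486 - 0.00000j)
Σ over m = -0.18486 - 0.00000j; ×(4π/7) → -0.33187 - 0.00000j. Real part: -0.331867

-0.331867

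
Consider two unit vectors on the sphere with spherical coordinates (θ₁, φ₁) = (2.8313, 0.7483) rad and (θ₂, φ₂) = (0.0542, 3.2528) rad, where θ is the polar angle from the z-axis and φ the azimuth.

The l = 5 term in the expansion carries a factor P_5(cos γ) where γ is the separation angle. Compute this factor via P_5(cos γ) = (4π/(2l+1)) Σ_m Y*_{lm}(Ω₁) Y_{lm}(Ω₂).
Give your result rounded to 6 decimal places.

-0.526474

Summing Y*_{l m}(θ₁,φ₁)·Y_{l m}(θ₂,φ₂) over m ∈ [−5, 5]; prefactor 4π/(2·5+1) = 1.142397:
  term(m=-5) = +0.000000+0.000000i   from Y*(Ω₁)=-0.001017-0.000695i, Y(Ω₂)=-0.000000+0.000000i
  term(m=-4) = +0.000000-0.000000i   from Y*(Ω₁)=+0.012015-0.001796i, Y(Ω₂)=+0.000011-0.000005i
  term(m=-3) = +0.000010-0.000029i   from Y*(Ω₁)=-0.044019+0.055095i, Y(Ω₂)=-0.000414+0.000144i
  term(m=-2) = -0.000748-0.002448i   from Y*(Ω₁)=-0.019187-0.258124i, Y(Ω₂)=+0.009646-0.002181i
  term(m=-1) = -0.060176-0.044533i   from Y*(Ω₁)=+0.399339+0.370756i, Y(Ω₂)=-0.136535+0.015247i
  term(m=+0) = -0.339022-0.000000i   from Y*(Ω₁)=-0.370475-0.000000i, Y(Ω₂)=+0.915100+0.000000i
  term(m=+1) = -0.060176+0.044533i   from Y*(Ω₁)=-0.399339+0.370756i, Y(Ω₂)=+0.136535+0.015247i
  term(m=+2) = -0.000748+0.002448i   from Y*(Ω₁)=-0.019187+0.258124i, Y(Ω₂)=+0.009646+0.002181i
  term(m=+3) = +0.000010+0.000029i   from Y*(Ω₁)=+0.044019+0.055095i, Y(Ω₂)=+0.000414+0.000144i
  term(m=+4) = +0.000000+0.000000i   from Y*(Ω₁)=+0.012015+0.001796i, Y(Ω₂)=+0.000011+0.000005i
  term(m=+5) = +0.000000-0.000000i   from Y*(Ω₁)=+0.001017-0.000695i, Y(Ω₂)=+0.000000+0.000000i
Total Σ_m = -0.460850-0.000000i. Multiply by 1.142397: -0.526474-0.000000i. P_5(cos γ) = -0.526474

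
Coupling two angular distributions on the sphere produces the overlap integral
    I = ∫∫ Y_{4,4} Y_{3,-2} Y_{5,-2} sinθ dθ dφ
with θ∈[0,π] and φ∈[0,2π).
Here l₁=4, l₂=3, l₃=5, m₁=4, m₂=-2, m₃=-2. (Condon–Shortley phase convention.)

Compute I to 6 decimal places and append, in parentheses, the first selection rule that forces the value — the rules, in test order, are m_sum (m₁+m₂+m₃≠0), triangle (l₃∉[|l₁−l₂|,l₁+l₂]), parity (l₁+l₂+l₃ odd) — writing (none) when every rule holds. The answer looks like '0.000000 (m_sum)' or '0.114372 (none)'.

Checks pass: Σm=0; 12 even; l₃=5∈[1,7].
(2·4+1)(2·3+1)(2·5+1) = 693
Δ: 2! 6! 4! / 13! → 1/180180
sum: t=0:+1/576 t=1:−1/144 t=2:+1/576 = -1/288
3j²(4 3 5; 0 0 0) = Δ·Π!·Σ² = 20/1001  (sign +1)
sum: t=0:+1/8640 = 1/8640
3j²(4 3 5; 4 -2 -2) = Δ·Π!·Σ² = 14/1287  (sign -1)
combine: 4πI² = 693·20/1001·14/1287 = 280/1859
take √, sign -1: I = -0.10947990
No selection rule forces the value: the integral is nonzero (none).

-0.109480 (none)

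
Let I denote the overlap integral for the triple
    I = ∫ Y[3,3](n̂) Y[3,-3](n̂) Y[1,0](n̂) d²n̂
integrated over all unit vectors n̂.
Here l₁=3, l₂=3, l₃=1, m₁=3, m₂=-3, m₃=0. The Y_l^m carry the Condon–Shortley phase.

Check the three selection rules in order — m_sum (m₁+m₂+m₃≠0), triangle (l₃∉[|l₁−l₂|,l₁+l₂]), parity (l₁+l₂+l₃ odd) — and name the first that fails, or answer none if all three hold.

m₁+m₂+m₃ = 3 − 3 + 0 = 0  ✓
triangle: |3−3|=0 ≤ l₃=1 ≤ 3+3=6  ✓
parity: l₁+l₂+l₃ = 7 is odd  ✗

parity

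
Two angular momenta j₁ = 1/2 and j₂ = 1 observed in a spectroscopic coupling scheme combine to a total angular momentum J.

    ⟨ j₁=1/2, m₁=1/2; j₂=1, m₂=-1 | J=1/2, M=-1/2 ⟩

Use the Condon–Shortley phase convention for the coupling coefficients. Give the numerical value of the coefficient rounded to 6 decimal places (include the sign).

√[2·1!0!1!/3! · 1!0!0!2!0!1!] = √(2/3)
  +(−1)^0/∏(0,1,0,0,0,1)! = 1  (running 1)
⟨..|..⟩ = √(2/3)·(1) = +0.816497

+√(2/3) = +0.816497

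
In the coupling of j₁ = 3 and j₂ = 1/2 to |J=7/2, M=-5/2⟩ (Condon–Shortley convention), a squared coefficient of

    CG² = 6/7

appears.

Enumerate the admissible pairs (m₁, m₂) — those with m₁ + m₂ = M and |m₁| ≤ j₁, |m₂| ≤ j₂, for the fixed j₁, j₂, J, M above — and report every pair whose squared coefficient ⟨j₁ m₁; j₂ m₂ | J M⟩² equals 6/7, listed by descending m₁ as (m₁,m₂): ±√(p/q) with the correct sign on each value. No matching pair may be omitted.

Admissible pairs with m₁+m₂ = M = -5/2: (-3,1/2), (-2,-1/2)
  (m₁,m₂)=(-2,-1/2): CG² = 6/7, CG = +√(6/7)   ← matches the target
  (m₁,m₂)=(-3,1/2): CG² = 1/7, CG = +√(1/7)
Pairs with CG² = 6/7: (-2,-1/2): +√(6/7)

(-2,-1/2): +√(6/7)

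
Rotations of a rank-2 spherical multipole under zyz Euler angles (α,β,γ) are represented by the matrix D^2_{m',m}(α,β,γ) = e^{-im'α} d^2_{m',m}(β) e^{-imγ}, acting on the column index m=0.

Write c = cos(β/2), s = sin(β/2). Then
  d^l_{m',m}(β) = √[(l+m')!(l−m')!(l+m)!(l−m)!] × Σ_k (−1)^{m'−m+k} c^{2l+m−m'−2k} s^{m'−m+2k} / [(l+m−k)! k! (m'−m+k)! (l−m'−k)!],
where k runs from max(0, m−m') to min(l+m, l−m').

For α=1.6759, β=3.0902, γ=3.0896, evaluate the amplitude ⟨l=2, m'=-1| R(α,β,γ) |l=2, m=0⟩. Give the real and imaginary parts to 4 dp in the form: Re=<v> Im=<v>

Split into d^2_{-1,0}(β=3.0902) × two z-phases.
c=cos(3.090200/2)=0.025693, s=sin(3.090200/2)=0.999670; N=√[1·6·2·2]=4.898979
Admissible k: 1..2 (factorial args all ≥0)
  k=1: (−1)^0·4.8990/(2)·0.0257^3·0.9997^1 = +0.000042
  k=2: (−1)^1·4.8990/(2)·0.0257^1·0.9997^3 = -0.062874
d^2_{-1,0}(3.0902) = +0.000042 -0.062874 = -0.062832
D = (-0.104910+0.994482i)·(-0.062832)·(+1.000000+0.000000i) = +0.006592-0.062485i

Re=0.0066 Im=-0.0625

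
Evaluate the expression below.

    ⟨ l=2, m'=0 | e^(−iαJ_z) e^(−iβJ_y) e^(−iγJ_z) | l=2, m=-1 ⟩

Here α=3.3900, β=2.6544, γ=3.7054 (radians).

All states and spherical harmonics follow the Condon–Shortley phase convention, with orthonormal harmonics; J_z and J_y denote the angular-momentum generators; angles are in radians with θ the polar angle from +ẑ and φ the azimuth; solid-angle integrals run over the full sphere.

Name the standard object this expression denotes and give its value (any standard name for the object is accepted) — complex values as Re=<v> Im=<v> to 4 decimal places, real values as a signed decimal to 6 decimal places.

This is a Wigner D-matrix element — the rotation-matrix element ⟨l m'| R(α,β,γ) |l m⟩ in the angular-momentum basis.
Split into d^2_{0,-1}(β=2.6544) × two z-phases.
With c≡cos(β/2)=0.241194 and s≡sin(β/2)=0.970477, N=[2·2·1·6]^{1/2}=4.898979
The bounds max(0,m−m')=0 and min(l+m,l−m')=1 give 2 terms
  k=0: (−1)^1·4.8990/(2)·0.2412^3·0.9705^1 = -0.033355
  k=1: (−1)^2·4.8990/(2)·0.2412^1·0.9705^3 = +0.540006
d^2_{0,-1}(2.6544) = -0.033355 +0.540006 = +0.506650
Phases: e^{-i·(0)·3.3900}=+1.000000+0.000000i, e^{-i·(-1)·3.7054}=-0.845227-0.534408i ⇒ D=-0.428234-0.270758i

Wigner D-matrix element, Re=-0.4282 Im=-0.2708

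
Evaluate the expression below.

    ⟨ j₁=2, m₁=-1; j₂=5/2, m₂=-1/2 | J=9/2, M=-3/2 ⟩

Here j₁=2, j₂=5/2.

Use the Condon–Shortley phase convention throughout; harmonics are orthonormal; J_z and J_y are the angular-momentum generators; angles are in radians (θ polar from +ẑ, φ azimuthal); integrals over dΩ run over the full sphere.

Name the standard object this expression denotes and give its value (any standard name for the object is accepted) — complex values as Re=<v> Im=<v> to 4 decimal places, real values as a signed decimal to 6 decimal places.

This is a Clebsch–Gordan (vector-coupling) coefficient.
√[10·0!4!5!/10! · 1!3!2!3!3!6!] = √(17280/7)
  +(−1)^0/∏(0,0,3,2,1,3)! = 1/72  (running 1/72)
⟨..|..⟩ = √(17280/7)·(1/72) = +0.690066

Clebsch–Gordan coefficient, +√(10/21) ≈ +0.690066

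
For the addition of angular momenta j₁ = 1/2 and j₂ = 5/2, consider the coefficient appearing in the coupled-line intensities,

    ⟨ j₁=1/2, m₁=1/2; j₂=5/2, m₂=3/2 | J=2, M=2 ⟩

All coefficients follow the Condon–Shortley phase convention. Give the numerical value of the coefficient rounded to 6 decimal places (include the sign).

+0.408248  (= +√(1/6))

triangle: 1!·0!·4!/6! = 24/720
(j±m)!: 1!·0!·4!·1!·4!·0! = 576
prefactor² = (2J+1)·Δ·N² = 96
  k=0: +1/(0!·1!·0!·4!·0!·0!) = 1/24
Σ = 1/24  ⇒  CG² = 96·(1/24)² = 1/6
CG = +√(1/6) = +0.408248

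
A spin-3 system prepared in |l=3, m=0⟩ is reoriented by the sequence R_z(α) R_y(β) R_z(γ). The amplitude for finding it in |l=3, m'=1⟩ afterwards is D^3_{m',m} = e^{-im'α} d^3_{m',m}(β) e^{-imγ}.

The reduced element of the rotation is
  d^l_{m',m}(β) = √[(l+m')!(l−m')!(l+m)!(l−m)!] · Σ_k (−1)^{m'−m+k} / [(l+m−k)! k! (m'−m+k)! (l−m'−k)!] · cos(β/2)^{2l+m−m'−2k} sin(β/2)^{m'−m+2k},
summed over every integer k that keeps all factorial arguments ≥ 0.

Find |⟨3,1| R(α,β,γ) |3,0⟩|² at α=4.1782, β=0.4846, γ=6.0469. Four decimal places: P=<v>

D^3_{1,0}(4.1782,0.4846,6.0469) = e^{-i·1·4.1782}·d^3_{1,0}(0.4846)·e^{-i·0·6.0469}. Compute d first:
With c≡cos(β/2)=0.970789 and s≡sin(β/2)=0.239936, N=[24·2·6·6]^{1/2}=41.569219
k∈{0,1,2} keeps every argument non-negative
  k=0: (−1)^1·41.5692/(12)·0.9708^5·0.2399^1 = -0.716654
  k=1: (−1)^2·41.5692/(4)·0.9708^3·0.2399^3 = +0.131333
  k=2: (−1)^3·41.5692/(12)·0.9708^1·0.2399^5 = -0.002674
d^3_{1,0}(0.4846) = -0.716654 +0.131333 -0.002674 = -0.587996
|D^3_{1,0}|² = |d^3_{1,0}(β)|² = (-0.587996)² = 0.345739 (the z-rotation phases have unit modulus)

P=0.3457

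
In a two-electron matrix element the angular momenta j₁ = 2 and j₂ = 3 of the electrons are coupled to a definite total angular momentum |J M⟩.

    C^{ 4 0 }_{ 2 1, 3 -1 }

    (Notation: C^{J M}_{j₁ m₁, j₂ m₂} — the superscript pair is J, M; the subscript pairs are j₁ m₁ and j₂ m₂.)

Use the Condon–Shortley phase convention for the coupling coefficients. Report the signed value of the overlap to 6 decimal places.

+√(5/14) ≈ +0.597614

j₁+j₂−J=1  J+j₁−j₂=3  J−j₁+j₂=5  j₁+j₂+J+1=10
(j₁±m₁, j₂±m₂, J±M) = (3,1,2,4,4,4)
P² = 10368/35
sum k=0..1:
  [0] +1/24 = 1/24
  [1] −1/144 = -1/144
S = 5/144
C² = P²·S² = 5/14 ; C = +0.597614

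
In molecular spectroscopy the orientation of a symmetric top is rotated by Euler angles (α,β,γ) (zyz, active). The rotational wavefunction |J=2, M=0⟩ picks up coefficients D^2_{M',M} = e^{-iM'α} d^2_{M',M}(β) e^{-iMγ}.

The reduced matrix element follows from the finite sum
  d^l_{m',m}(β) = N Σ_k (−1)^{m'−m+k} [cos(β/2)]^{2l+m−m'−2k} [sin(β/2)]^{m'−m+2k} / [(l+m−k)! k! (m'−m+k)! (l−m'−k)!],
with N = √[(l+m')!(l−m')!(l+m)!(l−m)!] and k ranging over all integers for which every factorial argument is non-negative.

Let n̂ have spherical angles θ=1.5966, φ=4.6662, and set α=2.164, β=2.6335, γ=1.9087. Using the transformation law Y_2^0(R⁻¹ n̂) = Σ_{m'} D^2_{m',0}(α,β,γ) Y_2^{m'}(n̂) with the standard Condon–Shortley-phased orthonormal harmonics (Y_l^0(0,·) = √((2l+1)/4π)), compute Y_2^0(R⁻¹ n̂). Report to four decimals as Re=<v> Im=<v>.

Need the full column D^2_{m',0} for m'=−2..2 at α=2.1640, β=2.6335, γ=1.9087.
cos(β/2)=0.251322, sin(β/2)=0.967903
d^2_{-2,0}: single k=2 term ⇒ +0.144945;  D = -0.054353-0.134368i
d^2_{-1,0}: k∈[1..2] ⇒ +0.037636 -0.558217 = -0.520581;  D = +0.291015-0.431642i
d^2_{0,0}: k∈[0..2] ⇒ +0.003990 -0.236694 +0.877664 = +0.644959;  D = +0.644959+0.000000i
d^2_{1,0}: k∈[0..1] ⇒ -0.037636 +0.558217 = +0.520581;  D = -0.291015-0.431642i
d^2_{2,0}: single k=0 term ⇒ +0.144945;  D = -0.054353+0.134368i
Y_2^{m'}(θ=1.5966,φ=4.6662) and Σ D·Y over m':
  (-0.0544-0.1344i)·(-0.3844-0.0356i)  (+0.2910-0.4316i)·(+0.0009-0.0199i)  (+0.6450+0.0000i)·(-0.3148+0.0000i)  (-0.2910-0.4316i)·(-0.0009-0.0199i)  (-0.0544+0.1344i)·(-0.3844+0.0356i)
Y_2^0(R⁻¹ n̂) = -0.187442+0.000000i

Re=-0.1874 Im=0.0000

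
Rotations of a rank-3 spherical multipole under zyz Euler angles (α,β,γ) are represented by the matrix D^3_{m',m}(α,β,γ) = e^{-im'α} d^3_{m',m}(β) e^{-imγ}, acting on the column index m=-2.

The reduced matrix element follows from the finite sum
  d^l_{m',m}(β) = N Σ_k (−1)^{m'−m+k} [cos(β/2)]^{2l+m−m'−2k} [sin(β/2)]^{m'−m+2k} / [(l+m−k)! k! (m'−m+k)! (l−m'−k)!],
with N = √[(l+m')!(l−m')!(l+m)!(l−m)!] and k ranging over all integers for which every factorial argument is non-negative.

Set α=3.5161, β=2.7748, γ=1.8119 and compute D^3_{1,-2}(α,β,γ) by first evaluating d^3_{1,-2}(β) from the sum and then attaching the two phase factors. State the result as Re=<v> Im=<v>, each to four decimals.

Re=0.4906 Im=0.0530

First d^3_{1,-2}(β=2.7748), then the phase factors e^{-i(1)α} and e^{-i(-2)γ}:
c=cos(2.774800/2)=0.182370, s=sin(2.774800/2)=0.983230; N=√[24·2·1·120]=75.894664
k∈{0,1} keeps every argument non-negative
  k=0: (−1)^3·75.8947/(12)·0.1824^3·0.9832^3 = -0.036463
  k=1: (−1)^4·75.8947/(24)·0.1824^1·0.9832^5 = +0.529943
d^3_{1,-2}(2.7748) = -0.036463 +0.529943 = +0.493479
Attach z-rotation phases: D = e^{-i(1)(3.5161)}·(+0.493479)·e^{-i(-2)(1.8119)} = +0.490620+0.053045i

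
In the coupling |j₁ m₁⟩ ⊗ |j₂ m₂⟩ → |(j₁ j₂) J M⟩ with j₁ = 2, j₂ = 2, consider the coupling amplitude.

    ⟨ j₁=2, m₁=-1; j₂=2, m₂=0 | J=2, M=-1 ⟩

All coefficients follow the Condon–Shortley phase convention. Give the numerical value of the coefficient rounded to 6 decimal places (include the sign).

-0.267261

triangle: 2!*2!*2!/7! = 8/5040
(j±m)!: 1!*3!*2!*2!*1!*3! = 144
prefactor² = (2J+1)*Δ*N² = 8/7
  k=1: −1/(1!*1!*2!*1!*0!*1!) = -1/2
  k=2: +1/(2!*0!*1!*0!*1!*2!) = 1/4
Σ = -1/4  ⇒  CG² = 8/7*(-1/4)² = 1/14
CG = −√(1/14) = -0.267261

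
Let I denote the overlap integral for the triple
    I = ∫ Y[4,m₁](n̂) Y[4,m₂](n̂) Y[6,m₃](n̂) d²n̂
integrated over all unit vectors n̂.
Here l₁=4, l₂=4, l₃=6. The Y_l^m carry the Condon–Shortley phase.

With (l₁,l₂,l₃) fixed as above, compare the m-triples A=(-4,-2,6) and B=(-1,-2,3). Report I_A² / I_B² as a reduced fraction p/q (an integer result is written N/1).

Shared (l₁,l₂,l₃)=(4,4,6): N and (l;000)² cancel in I_A²/I_B².
A: Δ = 2!·6!·6!/15! = 1/1261260; Racah Σ t=2..2: t=2:+1/1036800 = 1/1036800; ⇒ 3j(4 4 6; -4 -2 6)² = 4/195, sgn +1
B: Δ = 2!·6!·6!/15! = 1/1261260; Racah Σ t=0..2: t=0:+1/11520 t=1:−1/5760 t=2:+1/51840 = -7/103680; ⇒ 3j(4 4 6; -1 -2 3)² = 7/858, sgn +1
I_A²/I_B² = (4/195)/(7/858) = 88/35

88/35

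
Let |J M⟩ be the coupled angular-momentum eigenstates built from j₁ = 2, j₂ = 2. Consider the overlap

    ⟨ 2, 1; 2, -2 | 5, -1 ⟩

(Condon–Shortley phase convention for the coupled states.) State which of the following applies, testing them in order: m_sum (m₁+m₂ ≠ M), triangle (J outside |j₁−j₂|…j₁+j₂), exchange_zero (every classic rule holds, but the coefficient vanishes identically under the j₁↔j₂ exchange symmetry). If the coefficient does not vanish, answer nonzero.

triangle

m-sum: m₁+m₂ = 1+(-2) = -1, M = -1  ✓
triangle: need |j₁−j₂| ≤ J ≤ j₁+j₂, i.e. J ∈ [0, 4]; J = 5 is outside ✗ ⇒ coefficient is 0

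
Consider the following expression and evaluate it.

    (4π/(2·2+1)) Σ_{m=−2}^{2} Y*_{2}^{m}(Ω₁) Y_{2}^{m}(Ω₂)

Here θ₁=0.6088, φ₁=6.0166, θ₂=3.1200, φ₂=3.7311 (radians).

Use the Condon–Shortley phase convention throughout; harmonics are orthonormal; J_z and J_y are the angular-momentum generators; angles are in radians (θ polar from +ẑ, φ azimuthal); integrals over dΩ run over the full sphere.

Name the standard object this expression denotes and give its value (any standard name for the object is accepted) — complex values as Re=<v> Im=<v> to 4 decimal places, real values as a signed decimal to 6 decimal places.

This sum is the spherical-harmonic addition theorem: it equals the Legendre polynomial P_l(cos γ) of the angle γ between the two directions.
Addition theorem: P_2(cos γ) = (4π/5) Σ_m Y*_{lm}(Ω₁) Y_{lm}(Ω₂), m = −2…2:
  m=-2: (0.108796, -0.064210) × (0.000069, -0.000166) = (-0.000003, -0.000023)  (running Σ = (-0.000003, -0.000023))
  m=-1: (0.349628, -0.095478) × (0.013861, -0.009271) = (0.003961, -0.004565)  (running Σ = (0.003958, -0.004587))
  m=0: (0.321336, -0.000000) × (0.630342, 0.000000) = (0.202552, 0.000000)  (running Σ = (0.206510, -0.004587))
  m=1: (-0.349628, -0.095478) × (-0.013861, -0.009271) = (0.003961, 0.004565)  (running Σ = (0.210471, -0.000023))
  m=2: (0.108796, 0.064210) × (0.000069, 0.000166) = (-0.000003, 0.000023)  (running Σ = (0.210468, 0.000000))
Σ over m = (0.210468, 0.000000); ×(4π/5) → (0.528963, 0.000000). Real part: 0.528963

Legendre polynomial (addition theorem), +0.528963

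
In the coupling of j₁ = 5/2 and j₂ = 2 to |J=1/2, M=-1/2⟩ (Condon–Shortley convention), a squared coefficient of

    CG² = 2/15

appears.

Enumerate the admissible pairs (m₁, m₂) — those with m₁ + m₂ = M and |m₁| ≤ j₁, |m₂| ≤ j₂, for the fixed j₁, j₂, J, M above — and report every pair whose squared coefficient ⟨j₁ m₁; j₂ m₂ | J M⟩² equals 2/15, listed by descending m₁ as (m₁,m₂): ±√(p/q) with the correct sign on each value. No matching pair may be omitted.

(1/2,-1): −√(2/15)

Admissible pairs with m₁+m₂ = M = -1/2: (-5/2,2), (-3/2,1), (-1/2,0), (1/2,-1), (3/2,-2)
  (m₁,m₂)=(3/2,-2): CG² = 1/15, CG = +√(1/15)
  (m₁,m₂)=(1/2,-1): CG² = 2/15, CG = −√(2/15)   ← matches the target
  (m₁,m₂)=(-1/2,0): CG² = 1/5, CG = +√(1/5)
  (m₁,m₂)=(-3/2,1): CG² = 4/15, CG = −√(4/15)
  (m₁,m₂)=(-5/2,2): CG² = 1/3, CG = +√(1/3)
Pairs with CG² = 2/15: (1/2,-1): −√(2/15)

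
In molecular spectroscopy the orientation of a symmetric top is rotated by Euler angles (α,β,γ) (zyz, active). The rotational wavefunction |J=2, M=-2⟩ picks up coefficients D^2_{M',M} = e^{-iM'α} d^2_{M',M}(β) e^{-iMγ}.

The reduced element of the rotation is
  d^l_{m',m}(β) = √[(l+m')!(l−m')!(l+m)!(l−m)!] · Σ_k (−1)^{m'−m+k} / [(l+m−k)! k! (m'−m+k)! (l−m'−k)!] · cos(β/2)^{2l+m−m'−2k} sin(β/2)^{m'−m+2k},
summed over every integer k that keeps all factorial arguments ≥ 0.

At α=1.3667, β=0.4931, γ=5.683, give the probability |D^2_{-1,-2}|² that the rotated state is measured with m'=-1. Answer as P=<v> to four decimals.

P=0.1982

D^2_{-1,-2}(1.3667,0.4931,5.6830) = e^{-i·-1·1.3667}·d^2_{-1,-2}(0.4931)·e^{-i·-2·5.6830}. Compute d first:
c=cos(0.493100/2)=0.969760, s=sin(0.493100/2)=0.244060; N=√[1·6·1·24]=12.000000
k: max(0,(-2)−(-1))=0 … min(2+(-2),2−(-1))=0
  k=0: (−1)^1·12.0000/(6)·0.9698^3·0.2441^1 = -0.445163
d^2_{-1,-2}(0.4931) = -0.445163
|D^2_{-1,-2}|² = |d^2_{-1,-2}(β)|² = (-0.445163)² = 0.198170 (the z-rotation phases have unit modulus)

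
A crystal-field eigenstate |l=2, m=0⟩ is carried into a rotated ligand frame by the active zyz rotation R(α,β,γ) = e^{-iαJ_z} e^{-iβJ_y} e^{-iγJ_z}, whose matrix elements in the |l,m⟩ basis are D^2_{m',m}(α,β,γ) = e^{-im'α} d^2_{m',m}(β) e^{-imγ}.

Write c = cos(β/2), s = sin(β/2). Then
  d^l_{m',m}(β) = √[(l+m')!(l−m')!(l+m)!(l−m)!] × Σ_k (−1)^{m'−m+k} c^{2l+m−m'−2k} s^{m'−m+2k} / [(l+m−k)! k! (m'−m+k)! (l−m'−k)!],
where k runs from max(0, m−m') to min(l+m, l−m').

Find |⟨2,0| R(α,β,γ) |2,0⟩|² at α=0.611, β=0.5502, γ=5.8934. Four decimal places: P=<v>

P=0.3480

Split into d^2_{0,0}(β=0.5502) × two z-phases.
c=cos(0.550200/2)=0.962398, s=sin(0.550200/2)=0.271643; N=√[2·2·2·2]=4.000000
k: max(0,(0)−(0))=0 … min(2+(0),2−(0))=2
  k=0: (−1)^0·4.0000/(4)·0.9624^4·0.2716^0 = +0.857865
  k=1: (−1)^1·4.0000/(1)·0.9624^2·0.2716^2 = -0.273380
  k=2: (−1)^2·4.0000/(4)·0.9624^0·0.2716^4 = +0.005445
d^2_{0,0}(0.5502) = +0.857865 -0.273380 +0.005445 = +0.589930
|D^2_{0,0}|² = |d^2_{0,0}(β)|² = (+0.589930)² = 0.348017 (the z-rotation phases have unit modulus)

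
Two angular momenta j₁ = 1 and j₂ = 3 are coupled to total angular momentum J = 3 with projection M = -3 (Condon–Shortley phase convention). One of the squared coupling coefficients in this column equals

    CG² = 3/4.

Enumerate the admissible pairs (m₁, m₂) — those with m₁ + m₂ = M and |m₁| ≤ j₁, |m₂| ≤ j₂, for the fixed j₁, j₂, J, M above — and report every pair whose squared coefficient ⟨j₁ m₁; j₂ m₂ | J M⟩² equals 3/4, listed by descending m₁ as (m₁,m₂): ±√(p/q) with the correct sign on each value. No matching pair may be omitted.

(0,-3): +√(3/4)

Admissible pairs with m₁+m₂ = M = -3: (-1,-2), (0,-3)
  (m₁,m₂)=(0,-3): CG² = 3/4, CG = +√(3/4)   ← matches the target
  (m₁,m₂)=(-1,-2): CG² = 1/4, CG = −√(1/4)
Pairs with CG² = 3/4: (0,-3): +√(3/4)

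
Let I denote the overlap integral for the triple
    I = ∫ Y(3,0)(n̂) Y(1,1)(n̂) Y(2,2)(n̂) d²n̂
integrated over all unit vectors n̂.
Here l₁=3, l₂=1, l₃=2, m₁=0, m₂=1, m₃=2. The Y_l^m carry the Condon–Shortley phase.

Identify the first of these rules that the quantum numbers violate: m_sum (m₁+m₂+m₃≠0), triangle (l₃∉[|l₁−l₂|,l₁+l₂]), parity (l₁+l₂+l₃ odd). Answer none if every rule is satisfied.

Σmᵢ = 3  ✗
l₃∈[|l₁−l₂|,l₁+l₂]=[2,4], have l₃=2
Σlᵢ = 6 ⇒ even

m_sum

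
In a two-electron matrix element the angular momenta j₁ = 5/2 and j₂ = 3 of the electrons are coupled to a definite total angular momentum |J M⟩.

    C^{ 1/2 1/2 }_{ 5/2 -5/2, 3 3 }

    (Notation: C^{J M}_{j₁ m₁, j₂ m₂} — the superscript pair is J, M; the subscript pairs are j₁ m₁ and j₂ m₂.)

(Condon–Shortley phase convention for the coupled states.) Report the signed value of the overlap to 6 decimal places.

−√(2/7) = -0.534522

triangle: 5!×0!×1!/7! = 120/5040
(j±m)!: 0!×5!×6!×0!×1!×0! = 86400
prefactor² = (2J+1)×Δ×N² = 28800/7
  k=5: −1/(5!×0!×0!×1!×0!×0!) = -1/120
Σ = -1/120  ⇒  CG² = 28800/7×(-1/120)² = 2/7
CG = −√(2/7) = -0.534522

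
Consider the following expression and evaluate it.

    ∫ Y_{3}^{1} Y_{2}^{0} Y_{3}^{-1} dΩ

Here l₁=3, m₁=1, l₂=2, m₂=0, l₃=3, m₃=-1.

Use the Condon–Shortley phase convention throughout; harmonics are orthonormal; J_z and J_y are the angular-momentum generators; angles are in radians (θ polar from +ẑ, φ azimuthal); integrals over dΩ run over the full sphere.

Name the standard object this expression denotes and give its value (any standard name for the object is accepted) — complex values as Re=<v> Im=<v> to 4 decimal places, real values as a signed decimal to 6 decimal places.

Gaunt coefficient, -0.126157

This is a Gaunt coefficient — the integral of a triple product of spherical harmonics over the sphere.
Checks pass: Σm=0; 8 even; l₃=3∈[1,5].
(2·3+1)(2·2+1)(2·3+1) = 245
Δ: 2! 4! 2! / 9! → 1/3780
sum: t=0:+1/24 t=1:−1/4 t=2:+1/24 = -1/6
3j²(3 2 3; 0 0 0) = Δ·Π!·Σ² = 4/105  (sign +1)
sum: t=0:+1/16 t=1:−1/6 t=2:+1/96 = -3/32
3j²(3 2 3; 1 0 -1) = Δ·Π!·Σ² = 3/140  (sign -1)
combine: 4πI² = 245·4/105·3/140 = 1/5
take √, sign -1: I = -0.12615663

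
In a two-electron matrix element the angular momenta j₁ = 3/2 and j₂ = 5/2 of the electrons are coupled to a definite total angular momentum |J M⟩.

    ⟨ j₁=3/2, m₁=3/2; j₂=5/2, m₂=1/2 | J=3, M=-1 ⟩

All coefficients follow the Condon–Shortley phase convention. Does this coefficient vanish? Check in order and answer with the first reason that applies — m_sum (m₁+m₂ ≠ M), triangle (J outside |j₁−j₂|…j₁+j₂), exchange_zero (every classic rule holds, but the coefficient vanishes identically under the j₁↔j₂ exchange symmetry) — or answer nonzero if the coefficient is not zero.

m_sum

m-sum: m₁+m₂ = 3/2+1/2 = 2, M = -1  ✗ ⇒ coefficient is 0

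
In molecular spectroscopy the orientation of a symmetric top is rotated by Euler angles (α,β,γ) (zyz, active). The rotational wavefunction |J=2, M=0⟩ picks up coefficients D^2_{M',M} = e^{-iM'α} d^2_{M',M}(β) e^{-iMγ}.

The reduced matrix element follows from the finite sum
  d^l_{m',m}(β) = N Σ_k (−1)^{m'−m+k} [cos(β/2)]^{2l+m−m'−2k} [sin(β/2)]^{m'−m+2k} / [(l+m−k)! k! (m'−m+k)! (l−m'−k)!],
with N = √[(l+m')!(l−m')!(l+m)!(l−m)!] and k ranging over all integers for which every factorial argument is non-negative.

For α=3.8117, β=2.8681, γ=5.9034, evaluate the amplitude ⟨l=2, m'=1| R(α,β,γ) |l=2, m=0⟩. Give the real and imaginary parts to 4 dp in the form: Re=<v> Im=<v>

Re=-0.2496 Im=0.1978

D^2_{1,0}(3.8117,2.8681,5.9034) = e^{-i·1·3.8117}·d^2_{1,0}(2.8681)·e^{-i·0·5.9034}. Compute d first:
With c≡cos(β/2)=0.136321 and s≡sin(β/2)=0.990665, N=[6·1·2·2]^{1/2}=4.898979
The bounds max(0,m−m')=0 and min(l+m,l−m')=1 give 2 terms
  k=0: (−1)^1·4.8990/(2)·0.1363^3·0.9907^1 = -0.006147
  k=1: (−1)^2·4.8990/(2)·0.1363^1·0.9907^3 = +0.324651
d^2_{1,0}(2.8681) = -0.006147 +0.324651 = +0.318504
Attach z-rotation phases: D = e^{-i(1)(3.8117)}·(+0.318504)·e^{-i(0)(5.9034)} = -0.249629+0.197813i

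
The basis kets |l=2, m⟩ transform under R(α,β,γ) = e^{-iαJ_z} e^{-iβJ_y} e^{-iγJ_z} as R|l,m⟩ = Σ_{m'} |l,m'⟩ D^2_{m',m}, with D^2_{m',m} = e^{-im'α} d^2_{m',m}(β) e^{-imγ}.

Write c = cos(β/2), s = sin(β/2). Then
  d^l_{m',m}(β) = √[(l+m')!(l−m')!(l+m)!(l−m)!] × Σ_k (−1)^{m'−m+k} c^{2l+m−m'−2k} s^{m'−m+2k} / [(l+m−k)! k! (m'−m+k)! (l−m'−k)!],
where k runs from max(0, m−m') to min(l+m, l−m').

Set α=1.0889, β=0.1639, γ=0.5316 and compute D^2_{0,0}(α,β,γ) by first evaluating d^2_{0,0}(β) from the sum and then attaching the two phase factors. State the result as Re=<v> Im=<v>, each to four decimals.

Re=0.9601 Im=0.0000

Split into d^2_{0,0}(β=0.1639) × two z-phases.
With c≡cos(β/2)=0.996644 and s≡sin(β/2)=0.081858, N=[2·2·2·2]^{1/2}=4.000000
The bounds max(0,m−m')=0 and min(l+m,l−m')=2 give 3 terms
  k=0: (−1)^0·4.0000/(4)·0.9966^4·0.0819^0 = +0.986643
  k=1: (−1)^1·4.0000/(1)·0.9966^2·0.0819^2 = -0.026624
  k=2: (−1)^2·4.0000/(4)·0.9966^0·0.0819^4 = +0.000045
d^2_{0,0}(0.1639) = +0.986643 -0.026624 +0.000045 = +0.960065
D = (+1.000000+0.000000i)·(+0.960065)·(+1.000000+0.000000i) = +0.960065+0.000000i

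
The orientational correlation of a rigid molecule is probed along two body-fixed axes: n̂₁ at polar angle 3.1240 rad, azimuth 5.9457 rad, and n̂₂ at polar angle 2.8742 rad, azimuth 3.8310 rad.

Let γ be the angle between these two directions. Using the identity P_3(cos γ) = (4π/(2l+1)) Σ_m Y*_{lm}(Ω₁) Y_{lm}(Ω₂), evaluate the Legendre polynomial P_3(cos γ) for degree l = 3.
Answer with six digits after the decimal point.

0.782195

Addition theorem: P_3(cos γ) = (4π/7) Σ_m Y*_{lm}(Ω₁) Y_{lm}(Ω₂), m = −3…3:
  m=-3: (0.00000 - 0.00000j) × (0.00367 + 0.00676j) = 0.00000 + 0.00000j  (running Σ = 0.00000 + 0.00000j)
  m=-2: (-0.00025 + 0.00020j) × (-0.01313 + 0.06755j) = -0.00001 - 0.00002j  (running Σ = -0.00001 - 0.00002j)
  m=-1: (0.02145 - 0.00753j) × (-0.24056 + 0.19830j) = -0.00367 + 0.00606j  (running Σ = -0.00368 + 0.00604j)
  m=0: (-0.74566 + 0.00000j) × (-0.59420 + 0.00000j) = 0.44307 + 0.00000j  (running Σ = 0.43939 + 0.00604j)
  m=1: (-0.02145 - 0.00753j) × (0.24056 + 0.19830j) = -0.00367 - 0.00606j  (running Σ = 0.43573 - 0.00002j)
  m=2: (-0.00025 - 0.00020j) × (-0.01313 - 0.06755j) = -0.00001 + 0.00002j  (running Σ = 0.43572 + 0.00000j)
  m=3: (-0.00000 - 0.00000j) × (-0.00367 + 0.00676j) = 0.00000 - 0.00000j  (running Σ = 0.43572 + 0.00000j)
Accumulated sum 0.43572 + 0.00000j; after 4π/(2l+1) scaling, 0.78220 + 0.00000j ⇒ P_3 = 0.782195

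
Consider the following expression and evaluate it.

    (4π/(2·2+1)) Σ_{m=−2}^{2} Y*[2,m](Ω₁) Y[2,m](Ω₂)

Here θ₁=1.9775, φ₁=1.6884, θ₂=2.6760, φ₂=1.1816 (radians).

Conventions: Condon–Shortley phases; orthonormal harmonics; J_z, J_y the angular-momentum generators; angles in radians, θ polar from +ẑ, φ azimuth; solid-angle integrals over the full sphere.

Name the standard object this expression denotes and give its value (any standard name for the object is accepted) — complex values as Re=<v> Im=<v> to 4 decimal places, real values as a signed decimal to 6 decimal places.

Legendre polynomial (addition theorem), +0.264648

This sum is the spherical-harmonic addition theorem: it equals the Legendre polynomial P_l(cos γ) of the angle γ between the two directions.
Term-by-term m-sum for l=2 (normalisation 4π/5 = 2.513274):
  m=-2: (-0.316856-0.075932i) × (-0.055437-0.054666i) = +0.013415+0.021531i  (running Σ = +0.013415+0.021531i)
  m=-1: (+0.032933-0.278741i) × (-0.117597+0.286741i) = +0.076054+0.042222i  (running Σ = +0.089468+0.063753i)
  m=0: (-0.167328-0.000000i) × (+0.440074+0.000000i) = -0.073637-0.000000i  (running Σ = +0.015832+0.063753i)
  m=1: (-0.032933-0.278741i) × (+0.117597+0.286741i) = +0.076054-0.042222i  (running Σ = +0.091885+0.021531i)
  m=2: (-0.316856+0.075932i) × (-0.055437+0.054666i) = +0.013415-0.021531i  (running Σ = +0.105300+0.000000i)
Accumulated sum +0.105300+0.000000i; after 4π/(2l+1) scaling, +0.264648+0.000000i ⇒ P_2 = 0.264648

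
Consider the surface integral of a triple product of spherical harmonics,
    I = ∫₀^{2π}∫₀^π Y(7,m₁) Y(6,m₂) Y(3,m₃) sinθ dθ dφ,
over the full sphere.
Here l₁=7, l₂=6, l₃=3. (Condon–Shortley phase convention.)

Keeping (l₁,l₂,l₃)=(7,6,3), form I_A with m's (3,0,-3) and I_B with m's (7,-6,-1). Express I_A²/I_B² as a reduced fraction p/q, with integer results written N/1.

1125/1573

Shared (l₁,l₂,l₃)=(7,6,3): N and (l;000)² cancel in I_A²/I_B².
A: Δ = 10!·4!·2!/17! = 1/2042040; Racah Σ t=4..4: t=4:+1/829440 = 1/829440; ⇒ 3j(7 6 3; 3 0 -3)² = 225/9724, sgn +1
B: Δ = 10!·4!·2!/17! = 1/2042040; Racah Σ t=0..0: t=0:+1/174182400 = 1/174182400; ⇒ 3j(7 6 3; 7 -6 -1)² = 11/340, sgn +1
I_A²/I_B² = (225/9724)/(11/340) = 1125/1573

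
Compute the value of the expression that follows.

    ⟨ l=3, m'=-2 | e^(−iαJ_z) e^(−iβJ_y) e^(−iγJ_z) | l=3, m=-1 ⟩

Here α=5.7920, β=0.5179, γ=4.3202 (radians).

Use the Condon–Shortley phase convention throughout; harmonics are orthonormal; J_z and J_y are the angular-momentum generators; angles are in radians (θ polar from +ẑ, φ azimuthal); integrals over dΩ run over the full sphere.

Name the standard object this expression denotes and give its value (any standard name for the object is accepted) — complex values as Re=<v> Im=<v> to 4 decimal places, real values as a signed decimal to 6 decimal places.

This is a Wigner D-matrix element — the rotation-matrix element ⟨l m'| R(α,β,γ) |l m⟩ in the angular-momentum basis.
Split into d^3_{-2,-1}(β=0.5179) × two z-phases.
c=cos(0.517900/2)=0.966659, s=sin(0.517900/2)=0.256066; N=√[1·120·2·24]=75.894664
k: max(0,(-1)−(-2))=1 … min(3+(-1),3−(-2))=2
  k=1: (−1)^0·75.8947/(24)·0.9667^5·0.2561^1 = +0.683469
  k=2: (−1)^1·75.8947/(12)·0.9667^3·0.2561^3 = -0.095919
d^3_{-2,-1}(0.5179) = +0.683469 -0.095919 = +0.587550
Attach z-rotation phases: D = e^{-i(-2)(5.7920)}·(+0.587550)·e^{-i(-1)(4.3202)} = -0.576273-0.114560i

Wigner D-matrix element, Re=-0.5763 Im=-0.1146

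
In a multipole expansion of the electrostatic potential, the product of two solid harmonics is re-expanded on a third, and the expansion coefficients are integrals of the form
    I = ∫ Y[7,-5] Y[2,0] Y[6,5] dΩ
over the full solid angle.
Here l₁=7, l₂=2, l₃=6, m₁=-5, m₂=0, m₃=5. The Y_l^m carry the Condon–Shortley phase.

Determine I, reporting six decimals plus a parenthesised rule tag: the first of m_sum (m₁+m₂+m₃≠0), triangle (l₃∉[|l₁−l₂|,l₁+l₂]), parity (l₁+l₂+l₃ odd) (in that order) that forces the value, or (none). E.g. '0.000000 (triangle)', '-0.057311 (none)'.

l₁+l₂+l₃=15 is odd: 3j(l;000)=0 ⇒ I=0

0.000000 (parity)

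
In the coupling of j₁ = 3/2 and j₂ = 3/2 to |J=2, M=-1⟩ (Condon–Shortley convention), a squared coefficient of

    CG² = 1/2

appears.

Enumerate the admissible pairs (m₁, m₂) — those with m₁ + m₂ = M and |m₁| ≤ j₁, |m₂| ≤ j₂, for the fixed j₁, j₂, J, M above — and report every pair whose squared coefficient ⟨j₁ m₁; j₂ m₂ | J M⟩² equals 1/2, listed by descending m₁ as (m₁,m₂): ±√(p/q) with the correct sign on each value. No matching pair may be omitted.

(1/2,-3/2): +√(1/2); (-3/2,1/2): −√(1/2)

Admissible pairs with m₁+m₂ = M = -1: (-3/2,1/2), (-1/2,-1/2), (1/2,-3/2)
  (m₁,m₂)=(1/2,-3/2): CG² = 1/2, CG = +√(1/2)   ← matches the target
  (m₁,m₂)=(-1/2,-1/2): CG² = 0/1, CG = 0
  (m₁,m₂)=(-3/2,1/2): CG² = 1/2, CG = −√(1/2)   ← matches the target
Pairs with CG² = 1/2: (1/2,-3/2): +√(1/2); (-3/2,1/2): −√(1/2)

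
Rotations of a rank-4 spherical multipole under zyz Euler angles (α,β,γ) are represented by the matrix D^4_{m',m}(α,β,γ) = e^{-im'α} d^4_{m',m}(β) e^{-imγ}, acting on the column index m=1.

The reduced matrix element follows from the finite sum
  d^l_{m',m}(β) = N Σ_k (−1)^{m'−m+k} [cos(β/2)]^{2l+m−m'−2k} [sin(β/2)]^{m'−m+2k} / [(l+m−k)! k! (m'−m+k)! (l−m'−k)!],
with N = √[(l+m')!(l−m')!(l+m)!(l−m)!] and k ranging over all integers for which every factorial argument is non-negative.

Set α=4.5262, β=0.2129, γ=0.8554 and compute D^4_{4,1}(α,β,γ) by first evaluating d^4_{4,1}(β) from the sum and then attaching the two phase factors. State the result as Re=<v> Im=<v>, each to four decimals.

Re=-0.0087 Im=0.0010

Split into d^4_{4,1}(β=0.2129) × two z-phases.
Half-angle: c=0.994340, s=0.106249. N=√(40320·1·120·6)=5387.986637
Admissible k: 0..0 (factorial args all ≥0)
  k=0: (−1)^3·5387.9866/(720)·0.9943^5·0.1062^3 = -0.008725
d^4_{4,1}(0.2129) = -0.008725
D = (+0.735253+0.677792i)·(-0.008725)·(+0.655917-0.754833i) = -0.008671+0.000963i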